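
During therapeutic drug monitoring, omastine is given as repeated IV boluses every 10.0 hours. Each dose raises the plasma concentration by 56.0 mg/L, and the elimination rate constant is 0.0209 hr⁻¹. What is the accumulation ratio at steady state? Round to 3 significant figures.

Fraction remaining after one interval: e^(−kτ) = e^(−0.02090 × 10.0) = 0.8114
R = 1 / (1 − 0.8114) = 1 / 0.1886 ≈ 5.30

5.30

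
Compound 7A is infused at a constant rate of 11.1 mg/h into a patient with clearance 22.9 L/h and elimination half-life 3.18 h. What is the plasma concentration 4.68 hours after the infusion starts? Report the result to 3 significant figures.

Css = rate / CL = 11.1 / 22.9 = 0.4847 mg/L
k = ln 2 / 3.18 = 0.2180 h⁻¹
C(t) = Css (1 − e^(−kt)) = 0.4847 × (1 − e^(−1.020)) = 0.4847 × 0.6394 ≈ 0.310 mg/L

0.310 mg/L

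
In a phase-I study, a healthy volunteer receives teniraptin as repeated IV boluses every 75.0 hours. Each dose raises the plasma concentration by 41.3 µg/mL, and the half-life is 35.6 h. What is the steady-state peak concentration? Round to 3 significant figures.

53.8 µg/mL

k = ln 2 / 35.6 = 0.01947 h⁻¹
Fraction remaining after one interval: e^(−kτ) = e^(−0.01947 × 75.0) = 0.2322
R = 1 / (1 − 0.2322) = 1.302
Css,max = 41.3 × 1.302 ≈ 53.8 µg/mL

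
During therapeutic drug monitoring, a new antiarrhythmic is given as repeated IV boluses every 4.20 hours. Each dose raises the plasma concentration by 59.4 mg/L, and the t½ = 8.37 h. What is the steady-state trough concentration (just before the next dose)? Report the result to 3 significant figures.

k = ln 2 / 8.37 = 0.08281 h⁻¹
Fraction remaining after one interval: e^(−kτ) = e^(−0.08281 × 4.20) = 0.7062
R = 1 / (1 − 0.7062) = 3.404
Css,max = 59.4 × 3.404 = 202.2 mg/L
Css,min = Css,max × e^(−kτ) = 202.2 × 0.7062 ≈ 143 mg/L

143 mg/L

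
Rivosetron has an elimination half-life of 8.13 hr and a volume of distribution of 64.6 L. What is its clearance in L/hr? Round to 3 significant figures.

k = ln 2 / t½ = ln 2 / 8.13 = 0.08526 hr⁻¹
CL = k · V = 0.08526 × 64.6 ≈ 5.51 L/hr

5.51 L/hr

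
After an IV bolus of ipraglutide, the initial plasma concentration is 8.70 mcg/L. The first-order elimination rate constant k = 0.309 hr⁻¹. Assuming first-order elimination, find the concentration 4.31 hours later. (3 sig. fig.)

2.30 mcg/L

C(t) = C₀ e^(−kt) = 8.70 × e^(−0.3090 × 4.31) = 8.70 × e^(−1.332) = 8.70 × 0.2640 ≈ 2.30 mcg/L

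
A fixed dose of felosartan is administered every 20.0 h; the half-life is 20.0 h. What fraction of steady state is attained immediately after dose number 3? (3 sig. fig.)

0.875

k = ln 2 / 20.0 = 0.03466 h⁻¹
f_n = 1 − e^(−nkτ) = 1 − e^(−3 × 0.03466 × 20.0) = 1 − e^(−2.079) = 1 − 0.1250 ≈ 0.875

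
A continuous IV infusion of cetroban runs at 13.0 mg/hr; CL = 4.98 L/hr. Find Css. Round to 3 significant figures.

Css = infusion rate / CL = 13.0 / 4.98 ≈ 2.61 mg/L

2.61 mg/L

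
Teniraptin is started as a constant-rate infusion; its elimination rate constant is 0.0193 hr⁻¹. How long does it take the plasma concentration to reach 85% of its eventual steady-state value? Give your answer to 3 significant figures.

98.3 hours

f = 1 − e^(−kt)  ⇒  t = −ln(1 − f) / k
t = −ln(1 − 0.85) / 0.01930 = 1.897 / 0.01930 ≈ 98.3 hours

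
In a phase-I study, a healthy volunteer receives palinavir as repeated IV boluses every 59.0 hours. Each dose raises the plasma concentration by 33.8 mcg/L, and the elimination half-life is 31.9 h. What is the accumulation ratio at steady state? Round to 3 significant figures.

1.38

k = ln 2 / 31.9 = 0.02173 h⁻¹
Fraction remaining after one interval: e^(−kτ) = e^(−0.02173 × 59.0) = 0.2775
R = 1 / (1 − 0.2775) = 1 / 0.7225 ≈ 1.38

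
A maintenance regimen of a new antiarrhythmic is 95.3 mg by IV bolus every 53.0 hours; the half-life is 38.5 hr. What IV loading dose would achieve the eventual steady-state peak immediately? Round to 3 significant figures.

k = ln 2 / 38.5 = 0.01800 hr⁻¹
Accumulation ratio R = 1 / (1 − e^(−kτ)) = 1 / (1 − e^(−0.01800×53.0)) = 1 / (1 − 0.3851) = 1.626
Loading dose = maintenance dose × R = 95.3 × 1.626 ≈ 155 mg

155 mg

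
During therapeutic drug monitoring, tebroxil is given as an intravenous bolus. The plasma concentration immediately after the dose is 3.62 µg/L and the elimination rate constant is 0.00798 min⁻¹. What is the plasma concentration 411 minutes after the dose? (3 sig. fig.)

0.136 µg/L

C(t) = C₀ e^(−kt) = 3.62 × e^(−0.007980 × 411) = 3.62 × e^(−3.280) = 3.62 × 0.03764 ≈ 0.136 µg/L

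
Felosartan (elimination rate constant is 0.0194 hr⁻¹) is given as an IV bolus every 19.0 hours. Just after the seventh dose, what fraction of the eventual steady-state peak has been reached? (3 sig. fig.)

f_n = 1 − e^(−nkτ) = 1 − e^(−7 × 0.01940 × 19.0) = 1 − e^(−2.580) = 1 − 0.07576 ≈ 0.924

0.924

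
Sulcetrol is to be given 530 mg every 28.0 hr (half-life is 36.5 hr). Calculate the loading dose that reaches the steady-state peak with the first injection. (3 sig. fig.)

k = ln 2 / 36.5 = 0.01899 hr⁻¹
Accumulation ratio R = 1 / (1 − e^(−kτ)) = 1 / (1 − e^(−0.01899×28.0)) = 1 / (1 − 0.5876) = 2.425
Loading dose = maintenance dose × R = 530 × 2.425 ≈ 1290 mg

1290 mg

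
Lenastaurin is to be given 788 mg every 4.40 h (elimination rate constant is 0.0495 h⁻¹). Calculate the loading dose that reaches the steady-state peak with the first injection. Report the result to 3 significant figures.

Accumulation ratio R = 1 / (1 − e^(−kτ)) = 1 / (1 − e^(−0.04950×4.40)) = 1 / (1 − 0.8043) = 5.110
Loading dose = maintenance dose × R = 788 × 5.110 ≈ 4030 mg

4030 mg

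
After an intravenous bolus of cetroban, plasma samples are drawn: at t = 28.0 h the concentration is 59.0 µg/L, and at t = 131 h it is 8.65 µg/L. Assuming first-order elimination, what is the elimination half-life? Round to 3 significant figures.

k = ln(C₁/C₂) / (t₂ − t₁) = ln(59.0/8.65) / (131 − 28.0)
  = 1.920 / 103.0 = 0.01864 h⁻¹
t½ = ln 2 / k = ln 2 / 0.01864 ≈ 37.2 hours

37.2 hours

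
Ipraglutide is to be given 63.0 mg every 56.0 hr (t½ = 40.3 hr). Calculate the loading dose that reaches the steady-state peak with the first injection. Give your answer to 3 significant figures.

102 mg

k = ln 2 / 40.3 = 0.01720 hr⁻¹
Accumulation ratio R = 1 / (1 − e^(−kτ)) = 1 / (1 − e^(−0.01720×56.0)) = 1 / (1 − 0.3817) = 1.617
Loading dose = maintenance dose × R = 63.0 × 1.617 ≈ 102 mg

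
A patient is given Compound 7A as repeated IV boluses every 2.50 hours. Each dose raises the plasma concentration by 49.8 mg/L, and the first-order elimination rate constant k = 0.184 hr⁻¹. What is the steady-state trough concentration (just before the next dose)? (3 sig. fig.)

85.3 mg/L

Fraction remaining after one interval: e^(−kτ) = e^(−0.1840 × 2.50) = 0.6313
R = 1 / (1 − 0.6313) = 2.712
Css,max = 49.8 × 2.712 = 135.1 mg/L
Css,min = Css,max × e^(−kτ) = 135.1 × 0.6313 ≈ 85.3 mg/L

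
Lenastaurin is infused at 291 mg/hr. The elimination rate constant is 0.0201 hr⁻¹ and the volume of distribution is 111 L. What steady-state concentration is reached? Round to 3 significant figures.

CL = k · V = 0.0201 × 111 = 2.231 L/hr
Css = rate / CL = 291 / 2.231 ≈ 130 µg/mL

130 µg/mL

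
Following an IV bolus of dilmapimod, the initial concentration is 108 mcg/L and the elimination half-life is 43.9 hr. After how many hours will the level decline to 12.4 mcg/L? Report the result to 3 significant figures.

k = ln 2 / 43.9 = 0.01579 hr⁻¹
C(t) = C₀ e^(−kt)  ⇒  t = ln(C₀/C) / k
t = ln(108/12.4) / 0.01579 = 2.164 / 0.01579 ≈ 137 hours

137 hours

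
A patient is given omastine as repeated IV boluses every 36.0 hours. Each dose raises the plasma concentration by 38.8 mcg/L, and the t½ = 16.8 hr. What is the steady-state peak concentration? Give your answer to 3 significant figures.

k = ln 2 / 16.8 = 0.04126 hr⁻¹
Fraction remaining after one interval: e^(−kτ) = e^(−0.04126 × 36.0) = 0.2264
R = 1 / (1 − 0.2264) = 1.293
Css,max = 38.8 × 1.293 ≈ 50.2 mcg/L

50.2 mcg/L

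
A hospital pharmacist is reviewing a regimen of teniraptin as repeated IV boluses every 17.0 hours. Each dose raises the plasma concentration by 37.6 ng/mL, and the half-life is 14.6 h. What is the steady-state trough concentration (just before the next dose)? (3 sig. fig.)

30.3 ng/mL

k = ln 2 / 14.6 = 0.04748 h⁻¹
Fraction remaining after one interval: e^(−kτ) = e^(−0.04748 × 17.0) = 0.4462
R = 1 / (1 − 0.4462) = 1.806
Css,max = 37.6 × 1.806 = 67.89 ng/mL
Css,min = Css,max × e^(−kτ) = 67.89 × 0.4462 ≈ 30.3 ng/mL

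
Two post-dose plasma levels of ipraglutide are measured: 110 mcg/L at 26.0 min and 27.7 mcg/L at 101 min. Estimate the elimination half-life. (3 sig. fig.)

37.7 minutes

k = ln(C₁/C₂) / (t₂ − t₁) = ln(110/27.7) / (101 − 26.0)
  = 1.379 / 75.00 = 0.01839 min⁻¹
t½ = ln 2 / k = ln 2 / 0.01839 ≈ 37.7 minutes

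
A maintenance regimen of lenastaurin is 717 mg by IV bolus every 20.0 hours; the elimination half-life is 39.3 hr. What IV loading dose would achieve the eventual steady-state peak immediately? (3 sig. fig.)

k = ln 2 / 39.3 = 0.01764 hr⁻¹
Accumulation ratio R = 1 / (1 − e^(−kτ)) = 1 / (1 − e^(−0.01764×20.0)) = 1 / (1 − 0.7028) = 3.364
Loading dose = maintenance dose × R = 717 × 3.364 ≈ 2410 mg

2410 mg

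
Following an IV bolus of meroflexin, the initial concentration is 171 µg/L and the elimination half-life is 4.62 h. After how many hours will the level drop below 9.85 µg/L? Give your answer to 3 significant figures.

k = ln 2 / 4.62 = 0.1500 h⁻¹
C(t) = C₀ e^(−kt)  ⇒  t = ln(C₀/C) / k
t = ln(171/9.85) / 0.1500 = 2.854 / 0.1500 ≈ 19.0 hours

19.0 hours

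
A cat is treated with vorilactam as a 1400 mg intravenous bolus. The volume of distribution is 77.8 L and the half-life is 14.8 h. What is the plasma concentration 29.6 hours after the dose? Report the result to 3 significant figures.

C₀ = dose / V = 1400 / 77.8 = 17.99 mg/L
k = ln 2 / 14.8 = 0.04683 h⁻¹
C(t) = C₀ e^(−kt) = 17.99 × e^(−0.04683 × 29.6) = 17.99 × e^(−1.386) = 17.99 × 0.2500 ≈ 4.50 mg/L

4.50 mg/L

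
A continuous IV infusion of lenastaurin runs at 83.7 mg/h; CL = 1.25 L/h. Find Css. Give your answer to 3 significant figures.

67.0 mg/L

Css = infusion rate / CL = 83.7 / 1.25 ≈ 67.0 mg/L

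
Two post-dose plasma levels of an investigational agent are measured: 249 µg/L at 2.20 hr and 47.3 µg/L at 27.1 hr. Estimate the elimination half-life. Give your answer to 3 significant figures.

10.4 hours

k = ln(C₁/C₂) / (t₂ − t₁) = ln(249/47.3) / (27.1 − 2.20)
  = 1.661 / 24.90 = 0.06670 hr⁻¹
t½ = ln 2 / k = ln 2 / 0.06670 ≈ 10.4 hours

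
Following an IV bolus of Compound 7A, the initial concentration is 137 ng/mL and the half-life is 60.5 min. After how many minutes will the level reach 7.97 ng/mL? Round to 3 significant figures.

k = ln 2 / 60.5 = 0.01146 min⁻¹
C(t) = C₀ e^(−kt)  ⇒  t = ln(C₀/C) / k
t = ln(137/7.97) / 0.01146 = 2.844 / 0.01146 ≈ 248 minutes

248 minutes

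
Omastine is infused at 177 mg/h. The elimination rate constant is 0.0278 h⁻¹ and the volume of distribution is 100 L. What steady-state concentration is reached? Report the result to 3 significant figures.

CL = k · V = 0.0278 × 100 = 2.780 L/h
Css = rate / CL = 177 / 2.780 ≈ 63.7 mg/L

63.7 mg/L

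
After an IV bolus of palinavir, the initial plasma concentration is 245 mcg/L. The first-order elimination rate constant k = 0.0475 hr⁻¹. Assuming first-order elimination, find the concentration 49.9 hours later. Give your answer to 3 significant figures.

C(t) = C₀ e^(−kt) = 245 × e^(−0.04750 × 49.9) = 245 × e^(−2.370) = 245 × 0.09346 ≈ 22.9 mcg/L

22.9 mcg/L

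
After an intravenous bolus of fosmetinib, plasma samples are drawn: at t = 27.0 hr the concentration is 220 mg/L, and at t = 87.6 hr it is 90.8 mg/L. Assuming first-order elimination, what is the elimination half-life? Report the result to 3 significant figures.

47.5 hours

k = ln(C₁/C₂) / (t₂ − t₁) = ln(220/90.8) / (87.6 − 27.0)
  = 0.8850 / 60.60 = 0.01460 hr⁻¹
t½ = ln 2 / k = ln 2 / 0.01460 ≈ 47.5 hours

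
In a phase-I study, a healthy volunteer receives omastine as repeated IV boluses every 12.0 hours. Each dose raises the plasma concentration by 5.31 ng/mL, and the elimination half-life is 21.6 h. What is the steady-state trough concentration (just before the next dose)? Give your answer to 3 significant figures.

k = ln 2 / 21.6 = 0.03209 h⁻¹
Fraction remaining after one interval: e^(−kτ) = e^(−0.03209 × 12.0) = 0.6804
R = 1 / (1 − 0.6804) = 3.129
Css,max = 5.31 × 3.129 = 16.61 ng/mL
Css,min = Css,max × e^(−kτ) = 16.61 × 0.6804 ≈ 11.3 ng/mL

11.3 ng/mL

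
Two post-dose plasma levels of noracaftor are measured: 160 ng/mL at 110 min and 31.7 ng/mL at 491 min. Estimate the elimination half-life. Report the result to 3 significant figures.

163 minutes

k = ln(C₁/C₂) / (t₂ − t₁) = ln(160/31.7) / (491 − 110)
  = 1.619 / 381.0 = 0.004249 min⁻¹
t½ = ln 2 / k = ln 2 / 0.004249 ≈ 163 minutes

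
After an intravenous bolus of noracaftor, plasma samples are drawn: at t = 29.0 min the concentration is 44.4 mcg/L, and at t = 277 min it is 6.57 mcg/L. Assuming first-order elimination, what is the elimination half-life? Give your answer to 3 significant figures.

90.0 minutes

k = ln(C₁/C₂) / (t₂ − t₁) = ln(44.4/6.57) / (277 − 29.0)
  = 1.911 / 248.0 = 0.007705 min⁻¹
t½ = ln 2 / k = ln 2 / 0.007705 ≈ 90.0 minutes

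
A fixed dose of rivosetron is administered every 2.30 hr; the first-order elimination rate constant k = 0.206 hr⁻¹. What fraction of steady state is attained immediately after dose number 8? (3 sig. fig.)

0.977

f_n = 1 − e^(−nkτ) = 1 − e^(−8 × 0.2060 × 2.30) = 1 − e^(−3.790) = 1 − 0.02259 ≈ 0.977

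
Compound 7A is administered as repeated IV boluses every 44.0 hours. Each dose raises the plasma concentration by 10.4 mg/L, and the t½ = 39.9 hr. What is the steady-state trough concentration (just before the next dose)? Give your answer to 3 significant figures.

k = ln 2 / 39.9 = 0.01737 hr⁻¹
Fraction remaining after one interval: e^(−kτ) = e^(−0.01737 × 44.0) = 0.4656
R = 1 / (1 − 0.4656) = 1.871
Css,max = 10.4 × 1.871 = 19.46 mg/L
Css,min = Css,max × e^(−kτ) = 19.46 × 0.4656 ≈ 9.06 mg/L

9.06 mg/L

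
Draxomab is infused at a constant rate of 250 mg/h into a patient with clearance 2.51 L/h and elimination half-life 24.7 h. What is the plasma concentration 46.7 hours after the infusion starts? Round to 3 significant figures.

Css = rate / CL = 250 / 2.51 = 99.60 mg/L
k = ln 2 / 24.7 = 0.02806 h⁻¹
C(t) = Css (1 − e^(−kt)) = 99.60 × (1 − e^(−1.311)) = 99.60 × 0.7303 ≈ 72.7 mg/L

72.7 mg/L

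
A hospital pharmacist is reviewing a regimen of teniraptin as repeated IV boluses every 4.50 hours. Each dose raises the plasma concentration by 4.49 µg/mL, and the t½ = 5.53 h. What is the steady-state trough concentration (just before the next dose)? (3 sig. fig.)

k = ln 2 / 5.53 = 0.1253 h⁻¹
Fraction remaining after one interval: e^(−kτ) = e^(−0.1253 × 4.50) = 0.5689
R = 1 / (1 − 0.5689) = 2.320
Css,max = 4.49 × 2.320 = 10.42 µg/mL
Css,min = Css,max × e^(−kτ) = 10.42 × 0.5689 ≈ 5.93 µg/mL

5.93 µg/mL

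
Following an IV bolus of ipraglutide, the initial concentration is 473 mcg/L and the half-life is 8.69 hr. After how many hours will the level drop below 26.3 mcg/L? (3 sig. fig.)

k = ln 2 / 8.69 = 0.07976 hr⁻¹
C(t) = C₀ e^(−kt)  ⇒  t = ln(C₀/C) / k
t = ln(473/26.3) / 0.07976 = 2.890 / 0.07976 ≈ 36.2 hours

36.2 hours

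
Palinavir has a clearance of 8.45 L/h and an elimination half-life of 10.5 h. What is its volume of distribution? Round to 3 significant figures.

k = ln 2 / t½ = ln 2 / 10.5 = 0.06601 h⁻¹
V = CL / k = 8.45 / 0.06601 ≈ 128 L

128 L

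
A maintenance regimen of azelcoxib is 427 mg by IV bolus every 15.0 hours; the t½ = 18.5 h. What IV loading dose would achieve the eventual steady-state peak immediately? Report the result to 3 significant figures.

k = ln 2 / 18.5 = 0.03747 h⁻¹
Accumulation ratio R = 1 / (1 − e^(−kτ)) = 1 / (1 − e^(−0.03747×15.0)) = 1 / (1 − 0.5701) = 2.326
Loading dose = maintenance dose × R = 427 × 2.326 ≈ 993 mg

993 mg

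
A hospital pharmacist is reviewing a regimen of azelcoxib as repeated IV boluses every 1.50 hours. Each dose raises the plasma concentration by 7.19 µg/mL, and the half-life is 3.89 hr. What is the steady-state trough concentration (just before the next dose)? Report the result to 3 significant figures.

k = ln 2 / 3.89 = 0.1782 hr⁻¹
Fraction remaining after one interval: e^(−kτ) = e^(−0.1782 × 1.50) = 0.7655
R = 1 / (1 − 0.7655) = 4.264
Css,max = 7.19 × 4.264 = 30.66 µg/mL
Css,min = Css,max × e^(−kτ) = 30.66 × 0.7655 ≈ 23.5 µg/mL

23.5 µg/mL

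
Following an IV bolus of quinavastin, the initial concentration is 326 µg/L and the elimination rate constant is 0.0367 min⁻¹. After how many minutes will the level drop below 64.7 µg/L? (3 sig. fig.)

C(t) = C₀ e^(−kt)  ⇒  t = ln(C₀/C) / k
t = ln(326/64.7) / 0.03670 = 1.617 / 0.03670 ≈ 44.1 minutes

44.1 minutes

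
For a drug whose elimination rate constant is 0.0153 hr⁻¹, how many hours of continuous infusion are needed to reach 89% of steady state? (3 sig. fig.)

f = 1 − e^(−kt)  ⇒  t = −ln(1 − f) / k
t = −ln(1 − 0.89) / 0.01530 = 2.207 / 0.01530 ≈ 144 hours

144 hours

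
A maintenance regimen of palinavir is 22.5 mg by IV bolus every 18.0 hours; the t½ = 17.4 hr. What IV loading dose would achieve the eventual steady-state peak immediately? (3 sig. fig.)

k = ln 2 / 17.4 = 0.03984 hr⁻¹
Accumulation ratio R = 1 / (1 − e^(−kτ)) = 1 / (1 − e^(−0.03984×18.0)) = 1 / (1 − 0.4882) = 1.954
Loading dose = maintenance dose × R = 22.5 × 1.954 ≈ 44.0 mg

44.0 mg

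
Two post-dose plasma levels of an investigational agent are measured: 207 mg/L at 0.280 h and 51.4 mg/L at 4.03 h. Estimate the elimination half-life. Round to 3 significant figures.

1.87 hours

k = ln(C₁/C₂) / (t₂ − t₁) = ln(207/51.4) / (4.03 − 0.280)
  = 1.393 / 3.750 = 0.3715 h⁻¹
t½ = ln 2 / k = ln 2 / 0.3715 ≈ 1.87 hours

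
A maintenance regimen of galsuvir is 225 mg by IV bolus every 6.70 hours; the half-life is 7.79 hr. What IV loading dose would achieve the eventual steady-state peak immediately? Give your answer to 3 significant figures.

k = ln 2 / 7.79 = 0.08898 hr⁻¹
Accumulation ratio R = 1 / (1 − e^(−kτ)) = 1 / (1 − e^(−0.08898×6.70)) = 1 / (1 − 0.5509) = 2.227
Loading dose = maintenance dose × R = 225 × 2.227 ≈ 501 mg

501 mg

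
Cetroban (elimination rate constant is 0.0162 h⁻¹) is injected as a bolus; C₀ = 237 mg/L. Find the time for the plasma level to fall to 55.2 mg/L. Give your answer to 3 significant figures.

89.9 hours

C(t) = C₀ e^(−kt)  ⇒  t = ln(C₀/C) / k
t = ln(237/55.2) / 0.01620 = 1.457 / 0.01620 ≈ 89.9 hours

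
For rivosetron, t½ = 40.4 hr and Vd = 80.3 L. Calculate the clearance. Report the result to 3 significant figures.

k = ln 2 / t½ = ln 2 / 40.4 = 0.01716 hr⁻¹
CL = k · V = 0.01716 × 80.3 ≈ 1.38 L/hr

1.38 L/hr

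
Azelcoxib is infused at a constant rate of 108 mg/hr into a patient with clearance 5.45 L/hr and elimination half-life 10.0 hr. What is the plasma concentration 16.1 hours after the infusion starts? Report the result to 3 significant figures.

Css = rate / CL = 108 / 5.45 = 19.82 mg/L
k = ln 2 / 10.0 = 0.06931 hr⁻¹
C(t) = Css (1 − e^(−kt)) = 19.82 × (1 − e^(−1.116)) = 19.82 × 0.6724 ≈ 13.3 mg/L

13.3 mg/L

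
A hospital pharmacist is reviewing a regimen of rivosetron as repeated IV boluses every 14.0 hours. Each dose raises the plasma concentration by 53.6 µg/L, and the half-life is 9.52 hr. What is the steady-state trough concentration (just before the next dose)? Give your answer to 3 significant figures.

k = ln 2 / 9.52 = 0.07281 hr⁻¹
Fraction remaining after one interval: e^(−kτ) = e^(−0.07281 × 14.0) = 0.3608
R = 1 / (1 − 0.3608) = 1.565
Css,max = 53.6 × 1.565 = 83.86 µg/L
Css,min = Css,max × e^(−kτ) = 83.86 × 0.3608 ≈ 30.3 µg/L

30.3 µg/L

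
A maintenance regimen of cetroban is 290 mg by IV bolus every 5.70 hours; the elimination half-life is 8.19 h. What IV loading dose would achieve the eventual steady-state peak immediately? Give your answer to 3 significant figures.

k = ln 2 / 8.19 = 0.08463 h⁻¹
Accumulation ratio R = 1 / (1 − e^(−kτ)) = 1 / (1 − e^(−0.08463×5.70)) = 1 / (1 − 0.6173) = 2.613
Loading dose = maintenance dose × R = 290 × 2.613 ≈ 758 mg

758 mg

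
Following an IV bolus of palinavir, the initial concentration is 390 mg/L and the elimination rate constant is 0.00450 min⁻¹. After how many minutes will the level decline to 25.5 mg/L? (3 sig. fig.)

C(t) = C₀ e^(−kt)  ⇒  t = ln(C₀/C) / k
t = ln(390/25.5) / 0.004500 = 2.727 / 0.004500 ≈ 606 minutes

606 minutes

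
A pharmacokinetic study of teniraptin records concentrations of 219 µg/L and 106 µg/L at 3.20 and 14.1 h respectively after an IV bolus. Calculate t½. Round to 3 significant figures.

10.4 hours

k = ln(C₁/C₂) / (t₂ − t₁) = ln(219/106) / (14.1 − 3.20)
  = 0.7256 / 10.90 = 0.06657 h⁻¹
t½ = ln 2 / k = ln 2 / 0.06657 ≈ 10.4 hours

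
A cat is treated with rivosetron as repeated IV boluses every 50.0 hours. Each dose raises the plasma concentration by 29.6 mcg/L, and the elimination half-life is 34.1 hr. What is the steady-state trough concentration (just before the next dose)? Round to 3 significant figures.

k = ln 2 / 34.1 = 0.02033 hr⁻¹
Fraction remaining after one interval: e^(−kτ) = e^(−0.02033 × 50.0) = 0.3619
R = 1 / (1 − 0.3619) = 1.567
Css,max = 29.6 × 1.567 = 46.39 mcg/L
Css,min = Css,max × e^(−kτ) = 46.39 × 0.3619 ≈ 16.8 mcg/L

16.8 mcg/L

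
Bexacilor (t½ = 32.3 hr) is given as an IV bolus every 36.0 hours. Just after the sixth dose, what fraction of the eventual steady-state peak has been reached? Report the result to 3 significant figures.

0.990

k = ln 2 / 32.3 = 0.02146 hr⁻¹
f_n = 1 − e^(−nkτ) = 1 − e^(−6 × 0.02146 × 36.0) = 1 − e^(−4.635) = 1 − 0.009703 ≈ 0.990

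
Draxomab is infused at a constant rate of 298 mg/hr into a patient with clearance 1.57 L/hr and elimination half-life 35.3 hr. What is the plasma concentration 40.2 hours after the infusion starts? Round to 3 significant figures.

104 mg/L

Css = rate / CL = 298 / 1.57 = 189.8 mg/L
k = ln 2 / 35.3 = 0.01964 hr⁻¹
C(t) = Css (1 − e^(−kt)) = 189.8 × (1 − e^(−0.7894)) = 189.8 × 0.5459 ≈ 104 mg/L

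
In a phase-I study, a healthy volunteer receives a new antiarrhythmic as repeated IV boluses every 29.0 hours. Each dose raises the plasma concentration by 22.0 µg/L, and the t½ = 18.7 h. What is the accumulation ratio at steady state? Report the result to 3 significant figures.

1.52

k = ln 2 / 18.7 = 0.03707 h⁻¹
Fraction remaining after one interval: e^(−kτ) = e^(−0.03707 × 29.0) = 0.3413
R = 1 / (1 − 0.3413) = 1 / 0.6587 ≈ 1.52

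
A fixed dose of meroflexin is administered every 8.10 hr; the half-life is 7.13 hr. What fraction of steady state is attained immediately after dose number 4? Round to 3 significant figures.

k = ln 2 / 7.13 = 0.09722 hr⁻¹
f_n = 1 − e^(−nkτ) = 1 − e^(−4 × 0.09722 × 8.10) = 1 − e^(−3.150) = 1 − 0.04286 ≈ 0.957

0.957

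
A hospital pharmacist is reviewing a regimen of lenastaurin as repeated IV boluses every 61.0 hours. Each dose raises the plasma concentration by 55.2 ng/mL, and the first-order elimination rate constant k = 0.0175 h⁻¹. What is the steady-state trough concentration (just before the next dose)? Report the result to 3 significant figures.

Fraction remaining after one interval: e^(−kτ) = e^(−0.01750 × 61.0) = 0.3439
R = 1 / (1 − 0.3439) = 1.524
Css,max = 55.2 × 1.524 = 84.13 ng/mL
Css,min = Css,max × e^(−kτ) = 84.13 × 0.3439 ≈ 28.9 ng/mL

28.9 ng/mL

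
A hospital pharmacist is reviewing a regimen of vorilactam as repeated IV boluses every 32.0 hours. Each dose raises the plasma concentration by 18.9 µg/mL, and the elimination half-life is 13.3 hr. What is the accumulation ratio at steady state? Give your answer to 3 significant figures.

1.23

k = ln 2 / 13.3 = 0.05212 hr⁻¹
Fraction remaining after one interval: e^(−kτ) = e^(−0.05212 × 32.0) = 0.1887
R = 1 / (1 − 0.1887) = 1 / 0.8113 ≈ 1.23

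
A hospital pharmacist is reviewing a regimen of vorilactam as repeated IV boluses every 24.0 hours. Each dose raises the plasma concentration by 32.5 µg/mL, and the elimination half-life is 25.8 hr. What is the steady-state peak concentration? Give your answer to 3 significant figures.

68.4 µg/mL

k = ln 2 / 25.8 = 0.02687 hr⁻¹
Fraction remaining after one interval: e^(−kτ) = e^(−0.02687 × 24.0) = 0.5248
R = 1 / (1 − 0.5248) = 2.104
Css,max = 32.5 × 2.104 ≈ 68.4 µg/mL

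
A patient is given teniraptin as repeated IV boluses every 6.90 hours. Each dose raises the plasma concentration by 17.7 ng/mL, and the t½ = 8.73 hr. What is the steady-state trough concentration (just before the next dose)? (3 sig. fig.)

24.3 ng/mL

k = ln 2 / 8.73 = 0.07940 hr⁻¹
Fraction remaining after one interval: e^(−kτ) = e^(−0.07940 × 6.90) = 0.5782
R = 1 / (1 − 0.5782) = 2.371
Css,max = 17.7 × 2.371 = 41.96 ng/mL
Css,min = Css,max × e^(−kτ) = 41.96 × 0.5782 ≈ 24.3 ng/mL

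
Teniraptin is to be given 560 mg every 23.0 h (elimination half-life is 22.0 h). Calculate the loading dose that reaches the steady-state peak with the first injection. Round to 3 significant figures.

1090 mg

k = ln 2 / 22.0 = 0.03151 h⁻¹
Accumulation ratio R = 1 / (1 − e^(−kτ)) = 1 / (1 − e^(−0.03151×23.0)) = 1 / (1 − 0.4845) = 1.940
Loading dose = maintenance dose × R = 560 × 1.940 ≈ 1090 mg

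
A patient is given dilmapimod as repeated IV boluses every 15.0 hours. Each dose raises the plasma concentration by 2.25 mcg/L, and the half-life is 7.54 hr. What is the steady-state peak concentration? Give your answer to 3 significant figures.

k = ln 2 / 7.54 = 0.09193 hr⁻¹
Fraction remaining after one interval: e^(−kτ) = e^(−0.09193 × 15.0) = 0.2518
R = 1 / (1 − 0.2518) = 1.337
Css,max = 2.25 × 1.337 ≈ 3.01 mcg/L

3.01 mcg/L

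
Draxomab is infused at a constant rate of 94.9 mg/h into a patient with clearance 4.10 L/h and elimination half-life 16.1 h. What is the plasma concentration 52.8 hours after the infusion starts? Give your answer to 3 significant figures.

Css = rate / CL = 94.9 / 4.10 = 23.15 µg/mL
k = ln 2 / 16.1 = 0.04305 h⁻¹
C(t) = Css (1 − e^(−kt)) = 23.15 × (1 − e^(−2.273)) = 23.15 × 0.8970 ≈ 20.8 µg/mL

20.8 µg/mL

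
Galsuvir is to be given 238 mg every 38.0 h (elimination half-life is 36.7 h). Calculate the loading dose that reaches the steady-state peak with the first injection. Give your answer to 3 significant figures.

k = ln 2 / 36.7 = 0.01889 h⁻¹
Accumulation ratio R = 1 / (1 − e^(−kτ)) = 1 / (1 − e^(−0.01889×38.0)) = 1 / (1 − 0.4879) = 1.953
Loading dose = maintenance dose × R = 238 × 1.953 ≈ 465 mg

465 mg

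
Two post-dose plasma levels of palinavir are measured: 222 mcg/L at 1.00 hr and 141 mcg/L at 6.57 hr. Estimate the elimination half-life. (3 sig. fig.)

8.51 hours

k = ln(C₁/C₂) / (t₂ − t₁) = ln(222/141) / (6.57 − 1.00)
  = 0.4539 / 5.570 = 0.08149 hr⁻¹
t½ = ln 2 / k = ln 2 / 0.08149 ≈ 8.51 hours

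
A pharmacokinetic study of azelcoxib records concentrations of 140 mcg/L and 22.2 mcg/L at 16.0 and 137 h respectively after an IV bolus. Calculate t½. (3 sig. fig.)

k = ln(C₁/C₂) / (t₂ − t₁) = ln(140/22.2) / (137 − 16.0)
  = 1.842 / 121.0 = 0.01522 h⁻¹
t½ = ln 2 / k = ln 2 / 0.01522 ≈ 45.5 hours

45.5 hours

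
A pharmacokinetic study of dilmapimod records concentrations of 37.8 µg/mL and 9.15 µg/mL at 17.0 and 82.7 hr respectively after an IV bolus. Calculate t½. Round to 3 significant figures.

k = ln(C₁/C₂) / (t₂ − t₁) = ln(37.8/9.15) / (82.7 − 17.0)
  = 1.419 / 65.70 = 0.02159 hr⁻¹
t½ = ln 2 / k = ln 2 / 0.02159 ≈ 32.1 hours

32.1 hours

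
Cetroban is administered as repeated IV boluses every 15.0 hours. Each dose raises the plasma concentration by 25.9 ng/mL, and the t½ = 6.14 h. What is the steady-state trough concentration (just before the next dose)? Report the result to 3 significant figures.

k = ln 2 / 6.14 = 0.1129 h⁻¹
Fraction remaining after one interval: e^(−kτ) = e^(−0.1129 × 15.0) = 0.1839
R = 1 / (1 − 0.1839) = 1.225
Css,max = 25.9 × 1.225 = 31.74 ng/mL
Css,min = Css,max × e^(−kτ) = 31.74 × 0.1839 ≈ 5.84 ng/mL

5.84 ng/mL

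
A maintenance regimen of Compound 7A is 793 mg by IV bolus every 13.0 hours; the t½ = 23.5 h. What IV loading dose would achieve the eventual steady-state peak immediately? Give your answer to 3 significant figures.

k = ln 2 / 23.5 = 0.02950 h⁻¹
Accumulation ratio R = 1 / (1 − e^(−kτ)) = 1 / (1 − e^(−0.02950×13.0)) = 1 / (1 − 0.6815) = 3.140
Loading dose = maintenance dose × R = 793 × 3.140 ≈ 2490 mg

2490 mg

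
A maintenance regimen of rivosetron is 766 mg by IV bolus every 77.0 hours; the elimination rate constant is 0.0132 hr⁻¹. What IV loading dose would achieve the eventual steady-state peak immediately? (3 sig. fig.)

1200 mg

Accumulation ratio R = 1 / (1 − e^(−kτ)) = 1 / (1 − e^(−0.01320×77.0)) = 1 / (1 − 0.3619) = 1.567
Loading dose = maintenance dose × R = 766 × 1.567 ≈ 1200 mg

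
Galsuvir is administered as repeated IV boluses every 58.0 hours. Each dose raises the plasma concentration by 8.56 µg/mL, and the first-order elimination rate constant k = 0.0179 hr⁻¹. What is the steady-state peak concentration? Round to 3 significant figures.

Fraction remaining after one interval: e^(−kτ) = e^(−0.01790 × 58.0) = 0.3541
R = 1 / (1 − 0.3541) = 1.548
Css,max = 8.56 × 1.548 ≈ 13.3 µg/mL

13.3 µg/mL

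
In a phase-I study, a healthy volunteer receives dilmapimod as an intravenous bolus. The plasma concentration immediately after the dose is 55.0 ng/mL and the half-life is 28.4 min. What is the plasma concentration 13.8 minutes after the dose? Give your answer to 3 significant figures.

k = ln 2 / 28.4 = 0.02441 min⁻¹
C(t) = C₀ e^(−kt) = 55.0 × e^(−0.02441 × 13.8) = 55.0 × e^(−0.3368) = 55.0 × 0.7140 ≈ 39.3 ng/mL

39.3 ng/mL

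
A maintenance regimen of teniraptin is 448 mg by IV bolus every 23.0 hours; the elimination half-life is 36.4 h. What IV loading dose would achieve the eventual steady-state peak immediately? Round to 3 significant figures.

k = ln 2 / 36.4 = 0.01904 h⁻¹
Accumulation ratio R = 1 / (1 − e^(−kτ)) = 1 / (1 − e^(−0.01904×23.0)) = 1 / (1 − 0.6453) = 2.820
Loading dose = maintenance dose × R = 448 × 2.820 ≈ 1260 mg

1260 mg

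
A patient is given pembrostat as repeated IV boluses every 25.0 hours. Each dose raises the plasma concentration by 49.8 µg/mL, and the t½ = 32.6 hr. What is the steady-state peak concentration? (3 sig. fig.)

k = ln 2 / 32.6 = 0.02126 hr⁻¹
Fraction remaining after one interval: e^(−kτ) = e^(−0.02126 × 25.0) = 0.5877
R = 1 / (1 − 0.5877) = 2.425
Css,max = 49.8 × 2.425 ≈ 121 µg/mL

121 µg/mL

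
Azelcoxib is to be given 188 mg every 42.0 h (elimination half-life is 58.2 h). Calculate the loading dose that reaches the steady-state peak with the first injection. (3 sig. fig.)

478 mg

k = ln 2 / 58.2 = 0.01191 h⁻¹
Accumulation ratio R = 1 / (1 − e^(−kτ)) = 1 / (1 − e^(−0.01191×42.0)) = 1 / (1 − 0.6064) = 2.541
Loading dose = maintenance dose × R = 188 × 2.541 ≈ 478 mg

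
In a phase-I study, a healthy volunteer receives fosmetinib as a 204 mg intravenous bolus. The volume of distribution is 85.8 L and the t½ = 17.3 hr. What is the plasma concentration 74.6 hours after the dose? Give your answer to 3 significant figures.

C₀ = dose / V = 204 / 85.8 = 2.378 µg/mL
k = ln 2 / 17.3 = 0.04007 hr⁻¹
C(t) = C₀ e^(−kt) = 2.378 × e^(−0.04007 × 74.6) = 2.378 × e^(−2.989) = 2.378 × 0.05034 ≈ 0.120 µg/mL

0.120 µg/mL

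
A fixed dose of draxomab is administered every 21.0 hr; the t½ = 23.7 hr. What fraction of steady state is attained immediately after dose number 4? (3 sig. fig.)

0.914

k = ln 2 / 23.7 = 0.02925 hr⁻¹
f_n = 1 − e^(−nkτ) = 1 − e^(−4 × 0.02925 × 21.0) = 1 − e^(−2.457) = 1 − 0.08572 ≈ 0.914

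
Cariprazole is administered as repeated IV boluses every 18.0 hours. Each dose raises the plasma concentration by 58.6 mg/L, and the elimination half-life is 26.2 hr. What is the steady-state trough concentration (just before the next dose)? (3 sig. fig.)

k = ln 2 / 26.2 = 0.02646 hr⁻¹
Fraction remaining after one interval: e^(−kτ) = e^(−0.02646 × 18.0) = 0.6211
R = 1 / (1 − 0.6211) = 2.639
Css,max = 58.6 × 2.639 = 154.7 mg/L
Css,min = Css,max × e^(−kτ) = 154.7 × 0.6211 ≈ 96.1 mg/L

96.1 mg/L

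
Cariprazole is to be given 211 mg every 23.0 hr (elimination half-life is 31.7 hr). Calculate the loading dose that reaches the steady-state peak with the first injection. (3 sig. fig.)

534 mg

k = ln 2 / 31.7 = 0.02187 hr⁻¹
Accumulation ratio R = 1 / (1 − e^(−kτ)) = 1 / (1 − e^(−0.02187×23.0)) = 1 / (1 − 0.6048) = 2.530
Loading dose = maintenance dose × R = 211 × 2.530 ≈ 534 mg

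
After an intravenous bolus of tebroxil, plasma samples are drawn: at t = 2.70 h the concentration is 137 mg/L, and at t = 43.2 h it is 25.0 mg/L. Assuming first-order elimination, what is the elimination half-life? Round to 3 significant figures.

k = ln(C₁/C₂) / (t₂ − t₁) = ln(137/25.0) / (43.2 − 2.70)
  = 1.701 / 40.50 = 0.04200 h⁻¹
t½ = ln 2 / k = ln 2 / 0.04200 ≈ 16.5 hours

16.5 hours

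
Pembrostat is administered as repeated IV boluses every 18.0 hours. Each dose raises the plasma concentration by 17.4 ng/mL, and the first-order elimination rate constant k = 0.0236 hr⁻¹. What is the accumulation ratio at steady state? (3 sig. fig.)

2.89

Fraction remaining after one interval: e^(−kτ) = e^(−0.02360 × 18.0) = 0.6539
R = 1 / (1 − 0.6539) = 1 / 0.3461 ≈ 2.89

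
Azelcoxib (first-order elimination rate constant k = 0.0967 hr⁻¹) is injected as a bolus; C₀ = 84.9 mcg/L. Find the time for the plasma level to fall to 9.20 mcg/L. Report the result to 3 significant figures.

C(t) = C₀ e^(−kt)  ⇒  t = ln(C₀/C) / k
t = ln(84.9/9.20) / 0.09670 = 2.222 / 0.09670 ≈ 23.0 hours

23.0 hours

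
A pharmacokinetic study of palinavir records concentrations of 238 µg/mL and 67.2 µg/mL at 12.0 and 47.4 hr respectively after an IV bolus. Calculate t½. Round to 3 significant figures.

19.4 hours

k = ln(C₁/C₂) / (t₂ − t₁) = ln(238/67.2) / (47.4 − 12.0)
  = 1.265 / 35.40 = 0.03572 hr⁻¹
t½ = ln 2 / k = ln 2 / 0.03572 ≈ 19.4 hours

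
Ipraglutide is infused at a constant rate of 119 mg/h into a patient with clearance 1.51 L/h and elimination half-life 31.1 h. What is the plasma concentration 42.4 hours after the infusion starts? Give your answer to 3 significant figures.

48.2 mg/L

Css = rate / CL = 119 / 1.51 = 78.81 mg/L
k = ln 2 / 31.1 = 0.02229 h⁻¹
C(t) = Css (1 − e^(−kt)) = 78.81 × (1 − e^(−0.9450)) = 78.81 × 0.6113 ≈ 48.2 mg/L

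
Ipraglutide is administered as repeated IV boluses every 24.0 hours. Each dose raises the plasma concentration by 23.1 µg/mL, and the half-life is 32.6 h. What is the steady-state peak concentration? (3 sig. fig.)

57.8 µg/mL

k = ln 2 / 32.6 = 0.02126 h⁻¹
Fraction remaining after one interval: e^(−kτ) = e^(−0.02126 × 24.0) = 0.6003
R = 1 / (1 − 0.6003) = 2.502
Css,max = 23.1 × 2.502 ≈ 57.8 µg/mL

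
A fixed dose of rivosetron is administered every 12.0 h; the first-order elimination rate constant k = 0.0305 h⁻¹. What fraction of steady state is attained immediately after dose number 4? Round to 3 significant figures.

0.769

f_n = 1 − e^(−nkτ) = 1 − e^(−4 × 0.03050 × 12.0) = 1 − e^(−1.464) = 1 − 0.2313 ≈ 0.769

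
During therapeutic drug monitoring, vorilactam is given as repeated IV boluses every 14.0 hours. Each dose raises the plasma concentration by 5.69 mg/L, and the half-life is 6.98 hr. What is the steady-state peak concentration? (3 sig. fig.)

k = ln 2 / 6.98 = 0.09930 hr⁻¹
Fraction remaining after one interval: e^(−kτ) = e^(−0.09930 × 14.0) = 0.2490
R = 1 / (1 − 0.2490) = 1.332
Css,max = 5.69 × 1.332 ≈ 7.58 mg/L

7.58 mg/L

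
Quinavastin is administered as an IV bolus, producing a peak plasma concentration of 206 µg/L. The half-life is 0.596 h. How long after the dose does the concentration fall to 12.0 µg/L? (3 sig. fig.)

2.44 hours

k = ln 2 / 0.596 = 1.163 h⁻¹
C(t) = C₀ e^(−kt)  ⇒  t = ln(C₀/C) / k
t = ln(206/12.0) / 1.163 = 2.843 / 1.163 ≈ 2.44 hours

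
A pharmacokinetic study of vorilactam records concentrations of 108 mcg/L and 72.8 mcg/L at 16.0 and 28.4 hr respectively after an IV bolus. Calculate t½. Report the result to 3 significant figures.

k = ln(C₁/C₂) / (t₂ − t₁) = ln(108/72.8) / (28.4 − 16.0)
  = 0.3944 / 12.40 = 0.03181 hr⁻¹
t½ = ln 2 / k = ln 2 / 0.03181 ≈ 21.8 hours

21.8 hours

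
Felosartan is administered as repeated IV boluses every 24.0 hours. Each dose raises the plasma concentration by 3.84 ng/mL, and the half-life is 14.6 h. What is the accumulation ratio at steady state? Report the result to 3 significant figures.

k = ln 2 / 14.6 = 0.04748 h⁻¹
Fraction remaining after one interval: e^(−kτ) = e^(−0.04748 × 24.0) = 0.3200
R = 1 / (1 − 0.3200) = 1 / 0.6800 ≈ 1.47

1.47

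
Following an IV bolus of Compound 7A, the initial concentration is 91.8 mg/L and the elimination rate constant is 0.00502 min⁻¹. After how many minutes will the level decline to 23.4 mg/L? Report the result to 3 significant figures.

272 minutes

C(t) = C₀ e^(−kt)  ⇒  t = ln(C₀/C) / k
t = ln(91.8/23.4) / 0.005020 = 1.367 / 0.005020 ≈ 272 minutes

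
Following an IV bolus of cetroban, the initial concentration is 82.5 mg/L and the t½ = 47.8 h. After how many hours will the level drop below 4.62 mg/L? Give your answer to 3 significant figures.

k = ln 2 / 47.8 = 0.01450 h⁻¹
C(t) = C₀ e^(−kt)  ⇒  t = ln(C₀/C) / k
t = ln(82.5/4.62) / 0.01450 = 2.882 / 0.01450 ≈ 199 hours

199 hours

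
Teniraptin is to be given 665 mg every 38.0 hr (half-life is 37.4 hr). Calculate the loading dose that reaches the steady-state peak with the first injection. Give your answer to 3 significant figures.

k = ln 2 / 37.4 = 0.01853 hr⁻¹
Accumulation ratio R = 1 / (1 − e^(−kτ)) = 1 / (1 − e^(−0.01853×38.0)) = 1 / (1 − 0.4945) = 1.978
Loading dose = maintenance dose × R = 665 × 1.978 ≈ 1320 mg

1320 mg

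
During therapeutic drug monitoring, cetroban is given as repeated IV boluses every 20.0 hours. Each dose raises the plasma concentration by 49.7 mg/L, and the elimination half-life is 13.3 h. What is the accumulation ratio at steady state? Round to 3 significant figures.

k = ln 2 / 13.3 = 0.05212 h⁻¹
Fraction remaining after one interval: e^(−kτ) = e^(−0.05212 × 20.0) = 0.3526
R = 1 / (1 − 0.3526) = 1 / 0.6474 ≈ 1.54

1.54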